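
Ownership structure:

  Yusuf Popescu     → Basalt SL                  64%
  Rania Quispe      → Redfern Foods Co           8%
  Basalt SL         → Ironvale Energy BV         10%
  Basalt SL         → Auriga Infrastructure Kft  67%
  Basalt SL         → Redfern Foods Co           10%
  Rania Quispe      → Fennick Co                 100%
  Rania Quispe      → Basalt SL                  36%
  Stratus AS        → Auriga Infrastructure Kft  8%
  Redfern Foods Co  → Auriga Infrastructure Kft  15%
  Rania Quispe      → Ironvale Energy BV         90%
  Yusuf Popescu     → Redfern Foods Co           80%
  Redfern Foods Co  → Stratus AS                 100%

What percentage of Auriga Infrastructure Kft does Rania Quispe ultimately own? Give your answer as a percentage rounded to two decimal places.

Rania reaches Auriga along 5 paths.
Via Redfern → Stratus: 8% × 100% × 8% = 0.64%.
Via Basalt → Redfern → Stratus: 36% × 10% × 100% × 8% = 0.288%.
Via Basalt: 36% × 67% = 24.12%.
Via Redfern: 8% × 15% = 1.2%.
Via Basalt → Redfern: 36% × 10% × 15% = 0.54%.
Total: 0.64% + 0.288% + 24.12% + 1.2% + 0.54% = 26.788%.
Rounded: 26.79%.

26.79%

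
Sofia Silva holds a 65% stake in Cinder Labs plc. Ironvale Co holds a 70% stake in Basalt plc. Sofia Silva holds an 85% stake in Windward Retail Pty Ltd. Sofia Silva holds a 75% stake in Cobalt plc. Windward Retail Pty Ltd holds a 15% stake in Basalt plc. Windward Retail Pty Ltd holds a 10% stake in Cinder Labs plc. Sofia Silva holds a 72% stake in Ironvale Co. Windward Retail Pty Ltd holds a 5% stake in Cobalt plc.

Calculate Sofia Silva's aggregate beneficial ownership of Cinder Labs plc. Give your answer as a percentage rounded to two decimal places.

73.50%

Sofia reaches Cinder along 2 paths.
Direct stake: 65% = 65%.
Via Windward: 85% × 10% = 8.5%.
Total: 65% + 8.5% = 73.5%.
Rounded: 73.50%.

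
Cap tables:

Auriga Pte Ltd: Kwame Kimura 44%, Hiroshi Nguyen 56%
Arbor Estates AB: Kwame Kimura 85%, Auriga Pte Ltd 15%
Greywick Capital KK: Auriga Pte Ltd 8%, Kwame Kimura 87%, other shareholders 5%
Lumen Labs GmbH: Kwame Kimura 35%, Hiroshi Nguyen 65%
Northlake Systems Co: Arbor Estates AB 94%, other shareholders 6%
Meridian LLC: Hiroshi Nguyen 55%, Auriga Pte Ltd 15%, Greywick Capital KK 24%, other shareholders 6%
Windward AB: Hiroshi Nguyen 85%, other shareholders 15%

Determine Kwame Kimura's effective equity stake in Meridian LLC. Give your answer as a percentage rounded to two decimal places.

28.32%

Kwame reaches Meridian along 3 paths.
Via Auriga: 44% × 15% = 6.6%.
Via Auriga → Greywick: 44% × 8% × 24% = 0.8448%.
Via Greywick: 87% × 24% = 20.88%.
Total: 6.6% + 0.8448% + 20.88% = 28.3248%.
Rounded: 28.32%.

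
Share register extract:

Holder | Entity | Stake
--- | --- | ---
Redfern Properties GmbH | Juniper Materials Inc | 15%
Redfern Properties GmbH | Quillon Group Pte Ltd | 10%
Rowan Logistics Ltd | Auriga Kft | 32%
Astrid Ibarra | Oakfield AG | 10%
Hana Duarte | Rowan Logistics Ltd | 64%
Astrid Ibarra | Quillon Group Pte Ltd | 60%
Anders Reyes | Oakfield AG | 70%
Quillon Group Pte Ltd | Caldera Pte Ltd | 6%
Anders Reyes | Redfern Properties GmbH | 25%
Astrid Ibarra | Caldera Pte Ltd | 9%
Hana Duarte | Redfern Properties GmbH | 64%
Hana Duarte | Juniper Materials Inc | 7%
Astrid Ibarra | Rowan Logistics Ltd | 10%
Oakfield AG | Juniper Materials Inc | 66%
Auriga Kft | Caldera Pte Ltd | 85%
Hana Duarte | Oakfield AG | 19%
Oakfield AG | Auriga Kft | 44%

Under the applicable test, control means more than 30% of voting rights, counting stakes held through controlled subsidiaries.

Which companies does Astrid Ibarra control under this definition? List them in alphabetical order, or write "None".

Astrid holds 60% of Quillon, so Astrid controls Quillon.
No other company's threshold is met.

Quillon Group Pte Ltd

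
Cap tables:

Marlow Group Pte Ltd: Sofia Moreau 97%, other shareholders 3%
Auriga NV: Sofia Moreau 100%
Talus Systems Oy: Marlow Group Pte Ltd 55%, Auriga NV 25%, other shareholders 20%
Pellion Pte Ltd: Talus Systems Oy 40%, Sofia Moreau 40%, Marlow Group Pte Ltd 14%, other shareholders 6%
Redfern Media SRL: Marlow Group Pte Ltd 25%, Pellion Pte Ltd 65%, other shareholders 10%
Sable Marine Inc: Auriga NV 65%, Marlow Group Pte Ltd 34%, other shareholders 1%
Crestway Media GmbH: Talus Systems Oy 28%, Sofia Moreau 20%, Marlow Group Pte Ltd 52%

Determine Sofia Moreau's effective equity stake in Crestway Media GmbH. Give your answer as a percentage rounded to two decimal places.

Sofia reaches Crestway along 4 paths.
Via Marlow → Talus: 97% × 55% × 28% = 14.938%.
Via Auriga → Talus: 100% × 25% × 28% = 7%.
Direct stake: 20% = 20%.
Via Marlow: 97% × 52% = 50.44%.
Total: 14.938% + 7% + 20% + 50.44% = 92.378%.
Rounded: 92.38%.

92.38%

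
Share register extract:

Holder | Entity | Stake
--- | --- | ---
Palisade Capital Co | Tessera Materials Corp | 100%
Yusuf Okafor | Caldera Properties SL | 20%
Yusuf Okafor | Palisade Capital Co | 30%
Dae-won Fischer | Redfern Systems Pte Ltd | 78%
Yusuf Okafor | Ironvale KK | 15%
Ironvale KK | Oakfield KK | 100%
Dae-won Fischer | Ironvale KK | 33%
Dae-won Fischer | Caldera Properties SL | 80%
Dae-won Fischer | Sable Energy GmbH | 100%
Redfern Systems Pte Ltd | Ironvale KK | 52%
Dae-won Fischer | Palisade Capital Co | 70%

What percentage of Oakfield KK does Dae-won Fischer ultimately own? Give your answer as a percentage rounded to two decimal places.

73.56%

Dae-won reaches Oakfield along 2 paths.
Via Ironvale: 33% × 100% = 33%.
Via Redfern → Ironvale: 78% × 52% × 100% = 40.56%.
Total: 33% + 40.56% = 73.56%.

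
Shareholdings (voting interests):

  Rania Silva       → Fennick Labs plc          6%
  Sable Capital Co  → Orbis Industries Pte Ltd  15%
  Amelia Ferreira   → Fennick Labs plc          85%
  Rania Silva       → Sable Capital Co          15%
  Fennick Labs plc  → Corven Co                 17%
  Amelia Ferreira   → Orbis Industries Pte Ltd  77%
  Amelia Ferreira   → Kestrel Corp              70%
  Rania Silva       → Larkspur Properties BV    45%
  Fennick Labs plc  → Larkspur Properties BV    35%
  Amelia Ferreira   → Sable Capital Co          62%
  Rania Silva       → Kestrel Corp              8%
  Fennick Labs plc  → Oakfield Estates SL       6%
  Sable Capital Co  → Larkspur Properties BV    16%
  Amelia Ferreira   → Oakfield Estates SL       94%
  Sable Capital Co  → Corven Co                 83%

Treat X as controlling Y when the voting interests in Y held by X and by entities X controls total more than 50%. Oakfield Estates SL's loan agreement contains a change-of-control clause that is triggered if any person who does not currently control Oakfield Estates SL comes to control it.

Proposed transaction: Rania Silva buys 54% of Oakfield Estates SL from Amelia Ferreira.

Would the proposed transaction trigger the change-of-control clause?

The purchase adds only to Rania's holdings (Amelia's stake shrinks), so Rania is the only person who could newly come to control Oakfield.
Rania's largest direct stake is 45% in Larkspur, which does not meet the threshold, so Rania controls no company.
Neither Rania nor any entity Rania controls holds any voting interest in Oakfield.
So before the transaction, Rania does not control Oakfield.
After the purchase, Rania holds 54% of Oakfield directly, and Amelia's stake falls to 40%.
Rania holds 54% of Oakfield, so Rania controls Oakfield.
Rania did not control Oakfield before and does after, so the clause is triggered.

Yes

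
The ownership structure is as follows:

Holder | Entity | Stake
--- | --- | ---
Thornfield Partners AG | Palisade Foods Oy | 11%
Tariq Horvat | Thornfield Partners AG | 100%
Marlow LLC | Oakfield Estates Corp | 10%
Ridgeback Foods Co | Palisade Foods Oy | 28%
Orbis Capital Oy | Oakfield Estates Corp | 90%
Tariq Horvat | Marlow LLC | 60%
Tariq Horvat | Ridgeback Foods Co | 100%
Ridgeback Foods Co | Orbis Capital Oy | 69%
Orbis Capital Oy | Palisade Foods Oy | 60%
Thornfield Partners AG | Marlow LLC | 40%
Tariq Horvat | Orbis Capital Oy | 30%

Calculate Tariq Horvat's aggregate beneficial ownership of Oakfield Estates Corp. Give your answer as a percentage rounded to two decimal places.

Tariq reaches Oakfield along 4 paths.
Via Marlow: 60% × 10% = 6%.
Via Thornfield → Marlow: 100% × 40% × 10% = 4%.
Via Orbis: 30% × 90% = 27%.
Via Ridgeback → Orbis: 100% × 69% × 90% = 62.1%.
Total: 6% + 4% + 27% + 62.1% = 99.1%.
Rounded: 99.10%.

99.10%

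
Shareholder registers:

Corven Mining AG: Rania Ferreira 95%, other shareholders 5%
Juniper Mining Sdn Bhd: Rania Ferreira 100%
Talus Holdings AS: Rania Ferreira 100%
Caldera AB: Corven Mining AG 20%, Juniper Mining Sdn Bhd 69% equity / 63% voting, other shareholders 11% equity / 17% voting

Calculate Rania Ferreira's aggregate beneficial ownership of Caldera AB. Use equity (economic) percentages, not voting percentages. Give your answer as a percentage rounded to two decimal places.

Rania reaches Caldera along 2 paths.
Via Corven: 95% × 20% = 19%.
Via Juniper: 100% × 69% = 69%.
Total: 19% + 69% = 88%.
Rounded: 88.00%.

88.00%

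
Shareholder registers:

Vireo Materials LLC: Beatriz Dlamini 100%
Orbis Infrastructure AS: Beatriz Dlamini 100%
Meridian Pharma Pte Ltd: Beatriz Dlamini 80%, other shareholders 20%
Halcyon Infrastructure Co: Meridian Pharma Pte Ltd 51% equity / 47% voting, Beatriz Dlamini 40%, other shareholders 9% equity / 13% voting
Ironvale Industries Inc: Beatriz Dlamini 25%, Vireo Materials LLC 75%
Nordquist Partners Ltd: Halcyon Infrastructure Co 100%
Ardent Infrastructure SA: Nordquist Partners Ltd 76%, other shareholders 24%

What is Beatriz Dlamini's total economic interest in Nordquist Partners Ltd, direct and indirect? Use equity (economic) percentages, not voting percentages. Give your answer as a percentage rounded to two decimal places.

80.80%

Beatriz reaches Nordquist along 2 paths.
Via Meridian → Halcyon: 80% × 51% × 100% = 40.8%.
Via Halcyon: 40% × 100% = 40%.
Total: 40.8% + 40% = 80.8%.
Rounded: 80.80%.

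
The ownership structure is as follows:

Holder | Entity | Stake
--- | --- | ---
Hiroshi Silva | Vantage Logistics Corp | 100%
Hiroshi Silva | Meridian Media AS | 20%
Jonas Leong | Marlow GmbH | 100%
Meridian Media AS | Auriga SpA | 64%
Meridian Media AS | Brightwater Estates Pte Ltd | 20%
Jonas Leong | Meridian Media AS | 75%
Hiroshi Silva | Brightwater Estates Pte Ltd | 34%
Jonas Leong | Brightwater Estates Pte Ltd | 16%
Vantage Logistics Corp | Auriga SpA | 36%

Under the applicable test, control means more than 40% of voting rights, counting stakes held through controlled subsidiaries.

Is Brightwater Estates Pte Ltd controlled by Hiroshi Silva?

No

Hiroshi holds 100% of Vantage, so Hiroshi controls Vantage.
In Brightwater, Hiroshi's side holds only 34%, not > 40%.
So Hiroshi does not control Brightwater.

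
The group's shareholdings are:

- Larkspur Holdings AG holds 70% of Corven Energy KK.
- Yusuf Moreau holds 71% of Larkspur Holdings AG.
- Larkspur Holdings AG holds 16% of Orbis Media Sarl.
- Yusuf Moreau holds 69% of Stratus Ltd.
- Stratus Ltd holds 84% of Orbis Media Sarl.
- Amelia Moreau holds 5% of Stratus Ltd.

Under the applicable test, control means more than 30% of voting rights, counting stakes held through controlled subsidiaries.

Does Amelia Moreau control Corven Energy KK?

Amelia's largest direct stake is 5% in Stratus, which does not meet the threshold, so Amelia controls no company.
Neither Amelia nor any entity Amelia controls holds any voting interest in Corven.
So Amelia does not control Corven.

No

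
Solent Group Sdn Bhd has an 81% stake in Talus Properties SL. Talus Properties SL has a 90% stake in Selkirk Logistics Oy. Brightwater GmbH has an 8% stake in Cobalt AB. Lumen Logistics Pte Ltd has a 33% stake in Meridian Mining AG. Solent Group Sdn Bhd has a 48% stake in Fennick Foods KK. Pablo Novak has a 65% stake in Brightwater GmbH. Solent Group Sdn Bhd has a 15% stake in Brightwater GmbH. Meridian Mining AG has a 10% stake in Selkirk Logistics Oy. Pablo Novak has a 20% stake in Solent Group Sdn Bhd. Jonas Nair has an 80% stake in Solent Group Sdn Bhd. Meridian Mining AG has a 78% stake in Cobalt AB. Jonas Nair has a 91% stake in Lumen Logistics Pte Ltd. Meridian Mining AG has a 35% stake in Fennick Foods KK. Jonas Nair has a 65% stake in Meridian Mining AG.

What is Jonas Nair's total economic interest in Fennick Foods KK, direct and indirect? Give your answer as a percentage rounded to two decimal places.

71.66%

Jonas reaches Fennick along 3 paths.
Via Solent: 80% × 48% = 38.4%.
Via Meridian: 65% × 35% = 22.75%.
Via Lumen → Meridian: 91% × 33% × 35% = 10.5105%.
Total: 38.4% + 22.75% + 10.5105% = 71.6605%.
Rounded: 71.66%.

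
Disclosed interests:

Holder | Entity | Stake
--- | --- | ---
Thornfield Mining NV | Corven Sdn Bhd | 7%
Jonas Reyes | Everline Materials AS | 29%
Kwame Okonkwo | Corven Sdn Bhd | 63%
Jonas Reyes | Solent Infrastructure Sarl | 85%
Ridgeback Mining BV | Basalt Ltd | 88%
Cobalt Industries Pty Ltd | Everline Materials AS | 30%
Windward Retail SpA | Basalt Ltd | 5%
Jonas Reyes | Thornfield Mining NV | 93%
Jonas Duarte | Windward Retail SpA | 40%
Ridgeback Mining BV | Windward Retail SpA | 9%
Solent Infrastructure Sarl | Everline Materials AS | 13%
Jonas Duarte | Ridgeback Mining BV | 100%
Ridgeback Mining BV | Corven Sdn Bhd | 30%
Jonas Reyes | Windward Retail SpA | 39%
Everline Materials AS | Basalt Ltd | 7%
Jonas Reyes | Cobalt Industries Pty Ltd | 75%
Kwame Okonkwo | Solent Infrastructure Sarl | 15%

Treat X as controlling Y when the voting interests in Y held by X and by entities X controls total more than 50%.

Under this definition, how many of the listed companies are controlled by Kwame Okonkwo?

1

Kwame holds 63% of Corven, so Kwame controls Corven.
No other company's threshold is met.
Kwame controls 1 company.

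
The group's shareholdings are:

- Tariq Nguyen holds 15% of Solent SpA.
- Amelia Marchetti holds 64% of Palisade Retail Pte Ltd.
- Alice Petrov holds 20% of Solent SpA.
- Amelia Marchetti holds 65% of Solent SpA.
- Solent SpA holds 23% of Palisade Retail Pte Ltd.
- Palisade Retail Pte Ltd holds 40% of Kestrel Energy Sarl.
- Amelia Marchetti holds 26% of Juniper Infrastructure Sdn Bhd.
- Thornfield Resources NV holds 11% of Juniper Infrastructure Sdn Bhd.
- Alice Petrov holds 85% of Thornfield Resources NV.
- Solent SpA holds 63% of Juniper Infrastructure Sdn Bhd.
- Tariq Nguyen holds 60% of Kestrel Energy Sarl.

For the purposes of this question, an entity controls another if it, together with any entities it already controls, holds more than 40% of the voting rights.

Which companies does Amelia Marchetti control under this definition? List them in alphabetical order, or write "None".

Amelia holds 65% of Solent, so Amelia controls Solent.
Solent and Amelia together hold 23% + 64% = 87% of Palisade, so Amelia controls Palisade.
Solent and Amelia together hold 63% + 26% = 89% of Juniper, so Amelia controls Juniper.
No other company's threshold is met.

Juniper Infrastructure Sdn Bhd, Palisade Retail Pte Ltd, Solent SpA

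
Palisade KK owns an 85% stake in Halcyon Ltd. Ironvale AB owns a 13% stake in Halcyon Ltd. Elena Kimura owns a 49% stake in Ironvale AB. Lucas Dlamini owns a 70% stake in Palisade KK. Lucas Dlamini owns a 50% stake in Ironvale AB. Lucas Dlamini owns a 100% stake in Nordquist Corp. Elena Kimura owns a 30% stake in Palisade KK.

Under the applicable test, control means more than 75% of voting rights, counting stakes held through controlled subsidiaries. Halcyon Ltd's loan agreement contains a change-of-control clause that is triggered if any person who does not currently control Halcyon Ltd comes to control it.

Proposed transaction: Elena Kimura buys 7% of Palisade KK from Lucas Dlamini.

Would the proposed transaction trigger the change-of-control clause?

No

The purchase adds only to Elena's holdings (Lucas's stake shrinks), so Elena is the only person who could newly come to control Halcyon.
Elena's largest direct stake is 49% in Ironvale, which does not meet the threshold, so Elena controls no company.
Neither Elena nor any entity Elena controls holds any voting interest in Halcyon.
So before the transaction, Elena does not control Halcyon.
After the purchase, Elena's direct stake in Palisade rises to 30% + 7% = 37%, and Lucas's stake falls to 63%.
Elena's side now holds 37% of Palisade, not > 75%, so Elena still does not control Palisade.
After the transaction, neither Elena nor any entity Elena controls holds a voting interest in Halcyon, so Elena still does not control it.
No new person acquires control, so the clause is not triggered.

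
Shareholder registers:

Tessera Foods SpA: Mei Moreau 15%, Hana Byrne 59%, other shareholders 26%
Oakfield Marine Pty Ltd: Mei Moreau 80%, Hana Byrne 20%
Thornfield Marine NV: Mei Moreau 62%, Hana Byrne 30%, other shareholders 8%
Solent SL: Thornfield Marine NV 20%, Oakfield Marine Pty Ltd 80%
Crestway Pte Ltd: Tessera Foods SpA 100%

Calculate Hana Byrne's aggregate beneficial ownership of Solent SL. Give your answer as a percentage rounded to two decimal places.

Hana reaches Solent along 2 paths.
Via Thornfield: 30% × 20% = 6%.
Via Oakfield: 20% × 80% = 16%.
Total: 6% + 16% = 22%.
Rounded: 22.00%.

22.00%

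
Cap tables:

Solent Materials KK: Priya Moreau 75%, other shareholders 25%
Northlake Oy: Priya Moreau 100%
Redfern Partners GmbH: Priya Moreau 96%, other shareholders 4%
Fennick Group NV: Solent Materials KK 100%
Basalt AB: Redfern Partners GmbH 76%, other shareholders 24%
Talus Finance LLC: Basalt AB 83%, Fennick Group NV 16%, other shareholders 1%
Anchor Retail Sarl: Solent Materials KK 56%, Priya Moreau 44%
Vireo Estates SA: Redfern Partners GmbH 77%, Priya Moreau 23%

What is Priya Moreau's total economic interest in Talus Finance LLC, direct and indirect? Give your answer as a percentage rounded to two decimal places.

Priya reaches Talus along 2 paths.
Via Redfern → Basalt: 96% × 76% × 83% = 60.5568%.
Via Solent → Fennick: 75% × 100% × 16% = 12%.
Total: 60.5568% + 12% = 72.5568%.
Rounded: 72.56%.

72.56%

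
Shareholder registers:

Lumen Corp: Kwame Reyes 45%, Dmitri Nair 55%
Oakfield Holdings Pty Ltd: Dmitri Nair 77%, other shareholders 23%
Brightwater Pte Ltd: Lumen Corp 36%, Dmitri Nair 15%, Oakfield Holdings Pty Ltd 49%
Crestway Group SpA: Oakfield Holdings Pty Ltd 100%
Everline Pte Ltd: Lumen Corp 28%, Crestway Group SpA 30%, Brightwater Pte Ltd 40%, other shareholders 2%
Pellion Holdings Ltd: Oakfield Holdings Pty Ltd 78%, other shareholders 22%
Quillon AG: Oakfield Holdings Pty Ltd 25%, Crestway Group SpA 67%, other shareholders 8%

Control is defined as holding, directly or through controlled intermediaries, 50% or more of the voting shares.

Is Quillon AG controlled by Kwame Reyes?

Kwame's largest direct stake is 45% in Lumen, which does not meet the threshold, so Kwame controls no company.
Neither Kwame nor any entity Kwame controls holds any voting interest in Quillon.
So Kwame does not control Quillon.

No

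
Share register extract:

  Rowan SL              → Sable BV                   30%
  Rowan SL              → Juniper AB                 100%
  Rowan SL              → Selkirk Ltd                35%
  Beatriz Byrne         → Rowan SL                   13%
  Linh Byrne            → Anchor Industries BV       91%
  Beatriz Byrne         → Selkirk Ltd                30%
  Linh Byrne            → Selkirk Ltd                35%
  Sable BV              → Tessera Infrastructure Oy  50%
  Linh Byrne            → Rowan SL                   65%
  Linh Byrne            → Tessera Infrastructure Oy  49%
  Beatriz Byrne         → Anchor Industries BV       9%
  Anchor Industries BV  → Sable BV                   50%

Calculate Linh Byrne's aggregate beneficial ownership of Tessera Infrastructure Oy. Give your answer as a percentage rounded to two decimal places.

81.50%

Linh reaches Tessera along 3 paths.
Via Rowan → Sable: 65% × 30% × 50% = 9.75%.
Via Anchor → Sable: 91% × 50% × 50% = 22.75%.
Direct stake: 49% = 49%.
Total: 9.75% + 22.75% + 49% = 81.5%.
Rounded: 81.50%.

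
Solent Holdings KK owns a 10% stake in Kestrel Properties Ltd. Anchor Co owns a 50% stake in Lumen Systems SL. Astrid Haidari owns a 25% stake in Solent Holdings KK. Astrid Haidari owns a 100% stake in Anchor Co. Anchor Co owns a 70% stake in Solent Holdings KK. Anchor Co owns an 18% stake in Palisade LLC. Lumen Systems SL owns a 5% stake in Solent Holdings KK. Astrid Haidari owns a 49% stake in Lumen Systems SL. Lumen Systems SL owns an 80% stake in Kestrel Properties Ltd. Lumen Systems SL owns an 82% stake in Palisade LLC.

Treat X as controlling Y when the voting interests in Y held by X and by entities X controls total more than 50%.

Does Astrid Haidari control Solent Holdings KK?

Yes

Astrid holds 100% of Anchor, so Astrid controls Anchor.
Astrid and Anchor together hold 49% + 50% = 99% of Lumen, so Astrid controls Lumen.
Anchor and Lumen and Astrid together hold 70% + 5% + 25% = 100% of Solent, so Astrid controls Solent.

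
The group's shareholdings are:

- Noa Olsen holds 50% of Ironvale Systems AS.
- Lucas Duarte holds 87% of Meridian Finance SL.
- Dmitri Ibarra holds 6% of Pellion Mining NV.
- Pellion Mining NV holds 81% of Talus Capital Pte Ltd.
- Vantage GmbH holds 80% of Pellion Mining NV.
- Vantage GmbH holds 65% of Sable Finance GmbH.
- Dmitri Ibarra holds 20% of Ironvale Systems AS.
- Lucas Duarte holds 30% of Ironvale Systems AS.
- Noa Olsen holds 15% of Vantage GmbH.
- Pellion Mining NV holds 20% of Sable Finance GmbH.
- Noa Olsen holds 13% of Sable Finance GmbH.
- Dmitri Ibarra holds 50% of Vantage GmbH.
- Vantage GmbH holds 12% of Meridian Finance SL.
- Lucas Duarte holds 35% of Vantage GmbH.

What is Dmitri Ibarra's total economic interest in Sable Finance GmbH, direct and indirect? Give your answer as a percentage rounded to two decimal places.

Dmitri reaches Sable along 3 paths.
Via Pellion: 6% × 20% = 1.2%.
Via Vantage → Pellion: 50% × 80% × 20% = 8%.
Via Vantage: 50% × 65% = 32.5%.
Total: 1.2% + 8% + 32.5% = 41.7%.
Rounded: 41.70%.

41.70%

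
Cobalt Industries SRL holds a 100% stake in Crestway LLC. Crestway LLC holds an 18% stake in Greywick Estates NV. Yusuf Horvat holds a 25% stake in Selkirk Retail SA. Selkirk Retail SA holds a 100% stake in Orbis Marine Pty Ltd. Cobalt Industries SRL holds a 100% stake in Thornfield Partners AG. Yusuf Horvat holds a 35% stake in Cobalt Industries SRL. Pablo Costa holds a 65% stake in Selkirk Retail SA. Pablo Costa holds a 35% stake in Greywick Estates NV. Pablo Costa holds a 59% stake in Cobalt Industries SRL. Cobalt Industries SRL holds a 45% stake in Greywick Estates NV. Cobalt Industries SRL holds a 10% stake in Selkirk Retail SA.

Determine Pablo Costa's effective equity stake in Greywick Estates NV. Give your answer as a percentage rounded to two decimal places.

72.17%

Pablo reaches Greywick along 3 paths.
Via Cobalt: 59% × 45% = 26.55%.
Via Cobalt → Crestway: 59% × 100% × 18% = 10.62%.
Direct stake: 35% = 35%.
Total: 26.55% + 10.62% + 35% = 72.17%.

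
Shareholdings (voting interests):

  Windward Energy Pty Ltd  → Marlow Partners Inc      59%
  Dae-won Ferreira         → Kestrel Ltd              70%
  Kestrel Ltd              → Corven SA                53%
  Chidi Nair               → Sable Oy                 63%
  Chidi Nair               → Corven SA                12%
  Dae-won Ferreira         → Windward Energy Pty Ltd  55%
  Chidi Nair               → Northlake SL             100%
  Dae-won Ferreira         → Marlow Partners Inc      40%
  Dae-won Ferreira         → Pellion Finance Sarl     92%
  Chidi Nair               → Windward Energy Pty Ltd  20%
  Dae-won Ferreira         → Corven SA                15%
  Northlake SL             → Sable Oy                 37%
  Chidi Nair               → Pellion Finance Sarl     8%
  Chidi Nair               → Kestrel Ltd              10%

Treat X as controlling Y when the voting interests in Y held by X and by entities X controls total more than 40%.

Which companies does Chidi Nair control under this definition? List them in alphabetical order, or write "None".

Northlake SL, Sable Oy

Chidi holds 100% of Northlake, so Chidi controls Northlake.
Northlake and Chidi together hold 37% + 63% = 100% of Sable, so Chidi controls Sable.
No other company's threshold is met.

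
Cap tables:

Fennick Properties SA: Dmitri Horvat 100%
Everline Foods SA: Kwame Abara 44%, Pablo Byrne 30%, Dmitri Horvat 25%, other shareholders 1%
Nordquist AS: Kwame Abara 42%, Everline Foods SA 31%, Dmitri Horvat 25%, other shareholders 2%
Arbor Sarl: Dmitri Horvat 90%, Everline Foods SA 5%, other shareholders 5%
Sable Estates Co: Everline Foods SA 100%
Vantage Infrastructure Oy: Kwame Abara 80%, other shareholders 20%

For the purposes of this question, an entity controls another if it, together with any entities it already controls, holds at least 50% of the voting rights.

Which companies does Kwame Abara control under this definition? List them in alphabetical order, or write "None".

Vantage Infrastructure Oy

Kwame holds 80% of Vantage, so Kwame controls Vantage.
No other company's threshold is met.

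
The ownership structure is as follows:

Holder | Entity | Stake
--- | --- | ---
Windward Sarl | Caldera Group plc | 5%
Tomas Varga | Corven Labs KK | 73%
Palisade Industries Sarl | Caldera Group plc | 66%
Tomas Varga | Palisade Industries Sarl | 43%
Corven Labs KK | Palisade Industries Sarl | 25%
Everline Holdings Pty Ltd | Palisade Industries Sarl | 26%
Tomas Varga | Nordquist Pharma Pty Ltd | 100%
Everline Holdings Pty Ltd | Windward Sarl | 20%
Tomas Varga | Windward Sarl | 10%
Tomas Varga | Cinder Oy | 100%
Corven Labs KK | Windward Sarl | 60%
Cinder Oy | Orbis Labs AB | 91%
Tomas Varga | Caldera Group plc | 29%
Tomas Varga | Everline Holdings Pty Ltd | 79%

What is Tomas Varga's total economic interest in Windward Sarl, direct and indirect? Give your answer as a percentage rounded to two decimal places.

Tomas reaches Windward along 3 paths.
Via Everline: 79% × 20% = 15.8%.
Via Corven: 73% × 60% = 43.8%.
Direct stake: 10% = 10%.
Total: 15.8% + 43.8% + 10% = 69.6%.
Rounded: 69.60%.

69.60%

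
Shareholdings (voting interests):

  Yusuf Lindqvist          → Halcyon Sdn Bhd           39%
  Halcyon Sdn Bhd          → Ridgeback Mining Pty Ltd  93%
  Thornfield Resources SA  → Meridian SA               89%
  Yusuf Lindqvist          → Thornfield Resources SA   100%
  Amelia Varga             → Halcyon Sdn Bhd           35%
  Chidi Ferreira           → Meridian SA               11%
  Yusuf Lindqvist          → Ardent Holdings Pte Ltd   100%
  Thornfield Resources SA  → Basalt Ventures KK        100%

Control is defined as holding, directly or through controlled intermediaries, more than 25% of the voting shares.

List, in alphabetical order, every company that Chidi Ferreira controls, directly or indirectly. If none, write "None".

Chidi's largest direct stake is 11% in Meridian, which does not meet the threshold.

None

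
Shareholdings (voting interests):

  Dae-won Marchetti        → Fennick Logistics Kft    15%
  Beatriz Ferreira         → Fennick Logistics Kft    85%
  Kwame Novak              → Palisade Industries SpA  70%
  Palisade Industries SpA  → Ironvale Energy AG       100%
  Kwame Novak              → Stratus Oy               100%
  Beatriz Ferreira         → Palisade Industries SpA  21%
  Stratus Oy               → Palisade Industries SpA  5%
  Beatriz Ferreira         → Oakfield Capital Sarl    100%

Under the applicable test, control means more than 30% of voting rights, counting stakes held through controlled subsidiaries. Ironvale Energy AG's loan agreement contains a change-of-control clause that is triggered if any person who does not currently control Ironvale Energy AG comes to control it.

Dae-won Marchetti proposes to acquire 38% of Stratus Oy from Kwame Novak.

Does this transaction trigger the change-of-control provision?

The purchase adds only to Dae-won's holdings (Kwame's stake shrinks), so Dae-won is the only person who could newly come to control Ironvale.
Dae-won's largest direct stake is 15% in Fennick, which does not meet the threshold, so Dae-won controls no company.
Neither Dae-won nor any entity Dae-won controls holds any voting interest in Ironvale.
So before the transaction, Dae-won does not control Ironvale.
After the purchase, Dae-won holds 38% of Stratus directly, and Kwame's stake falls to 62%.
Dae-won holds 38% of Stratus, so Dae-won controls Stratus.
After the transaction, neither Dae-won nor any entity Dae-won controls holds a voting interest in Ironvale, so Dae-won still does not control it.
No new person acquires control, so the clause is not triggered.

No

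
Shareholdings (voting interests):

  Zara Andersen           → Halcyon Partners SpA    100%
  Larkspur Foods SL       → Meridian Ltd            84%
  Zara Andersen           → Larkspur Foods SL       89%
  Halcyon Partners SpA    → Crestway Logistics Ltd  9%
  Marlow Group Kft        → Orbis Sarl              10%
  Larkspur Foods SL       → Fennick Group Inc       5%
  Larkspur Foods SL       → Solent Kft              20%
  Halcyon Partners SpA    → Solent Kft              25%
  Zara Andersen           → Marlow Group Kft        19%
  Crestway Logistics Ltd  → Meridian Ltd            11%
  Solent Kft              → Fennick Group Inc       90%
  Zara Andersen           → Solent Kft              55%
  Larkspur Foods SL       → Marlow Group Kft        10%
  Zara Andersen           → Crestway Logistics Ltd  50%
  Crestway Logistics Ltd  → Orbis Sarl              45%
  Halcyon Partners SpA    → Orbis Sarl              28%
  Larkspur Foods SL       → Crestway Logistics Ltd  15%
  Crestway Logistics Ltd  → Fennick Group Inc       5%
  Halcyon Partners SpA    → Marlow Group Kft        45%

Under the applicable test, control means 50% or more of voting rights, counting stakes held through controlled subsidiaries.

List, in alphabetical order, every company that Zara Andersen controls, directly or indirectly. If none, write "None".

Crestway Logistics Ltd, Fennick Group Inc, Halcyon Partners SpA, Larkspur Foods SL, Marlow Group Kft, Meridian Ltd, Orbis Sarl, Solent Kft

Zara holds 100% of Halcyon, so Zara controls Halcyon.
Zara holds 89% of Larkspur, so Zara controls Larkspur.
Halcyon and Zara and Larkspur together hold 9% + 50% + 15% = 74% of Crestway, so Zara controls Crestway.
Zara and Larkspur and Halcyon together hold 55% + 20% + 25% = 100% of Solent, so Zara controls Solent.
Larkspur and Crestway together hold 84% + 11% = 95% of Meridian, so Zara controls Meridian.
Zara and Halcyon and Larkspur together hold 19% + 45% + 10% = 74% of Marlow, so Zara controls Marlow.
Halcyon and Crestway and Marlow together hold 28% + 45% + 10% = 83% of Orbis, so Zara controls Orbis.
Crestway and Larkspur and Solent together hold 5% + 5% + 90% = 100% of Fennick, so Zara controls Fennick.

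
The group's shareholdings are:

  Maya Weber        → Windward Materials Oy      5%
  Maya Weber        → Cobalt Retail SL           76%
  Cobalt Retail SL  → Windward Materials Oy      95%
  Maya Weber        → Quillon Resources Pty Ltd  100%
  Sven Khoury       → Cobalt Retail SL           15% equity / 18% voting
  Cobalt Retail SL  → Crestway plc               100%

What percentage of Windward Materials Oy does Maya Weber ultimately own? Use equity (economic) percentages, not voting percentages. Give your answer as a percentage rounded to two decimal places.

Maya reaches Windward along 2 paths.
Direct stake: 5% = 5%.
Via Cobalt: 76% × 95% = 72.2%.
Total: 5% + 72.2% = 77.2%.
Rounded: 77.20%.

77.20%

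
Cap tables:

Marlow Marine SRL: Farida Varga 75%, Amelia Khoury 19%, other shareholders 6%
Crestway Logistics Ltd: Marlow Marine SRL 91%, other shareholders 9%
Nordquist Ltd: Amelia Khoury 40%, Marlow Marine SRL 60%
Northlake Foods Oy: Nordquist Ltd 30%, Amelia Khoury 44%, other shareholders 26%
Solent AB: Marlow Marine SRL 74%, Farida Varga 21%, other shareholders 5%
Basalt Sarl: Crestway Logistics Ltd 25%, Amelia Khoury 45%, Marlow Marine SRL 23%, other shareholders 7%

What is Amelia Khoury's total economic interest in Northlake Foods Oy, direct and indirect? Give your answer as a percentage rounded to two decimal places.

59.42%

Amelia reaches Northlake along 3 paths.
Via Nordquist: 40% × 30% = 12%.
Via Marlow → Nordquist: 19% × 60% × 30% = 3.42%.
Direct stake: 44% = 44%.
Total: 12% + 3.42% + 44% = 59.42%.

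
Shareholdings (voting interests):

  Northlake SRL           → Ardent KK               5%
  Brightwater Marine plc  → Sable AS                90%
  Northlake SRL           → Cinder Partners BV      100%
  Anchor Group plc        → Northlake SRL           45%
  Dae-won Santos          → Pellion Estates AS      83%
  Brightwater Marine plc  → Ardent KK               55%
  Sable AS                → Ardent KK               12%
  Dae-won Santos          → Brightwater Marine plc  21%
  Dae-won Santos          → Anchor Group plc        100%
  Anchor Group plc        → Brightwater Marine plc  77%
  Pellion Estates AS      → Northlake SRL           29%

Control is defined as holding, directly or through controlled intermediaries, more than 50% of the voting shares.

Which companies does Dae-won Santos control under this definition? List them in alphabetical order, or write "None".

Dae-won holds 100% of Anchor, so Dae-won controls Anchor.
Dae-won holds 83% of Pellion, so Dae-won controls Pellion.
Anchor and Dae-won together hold 77% + 21% = 98% of Brightwater, so Dae-won controls Brightwater.
Anchor and Pellion together hold 45% + 29% = 74% of Northlake, so Dae-won controls Northlake.
Northlake holds 100% of Cinder, so Dae-won controls Cinder.
Brightwater holds 90% of Sable, so Dae-won controls Sable.
Sable and Northlake and Brightwater together hold 12% + 5% + 55% = 72% of Ardent, so Dae-won controls Ardent.

Anchor Group plc, Ardent KK, Brightwater Marine plc, Cinder Partners BV, Northlake SRL, Pellion Estates AS, Sable AS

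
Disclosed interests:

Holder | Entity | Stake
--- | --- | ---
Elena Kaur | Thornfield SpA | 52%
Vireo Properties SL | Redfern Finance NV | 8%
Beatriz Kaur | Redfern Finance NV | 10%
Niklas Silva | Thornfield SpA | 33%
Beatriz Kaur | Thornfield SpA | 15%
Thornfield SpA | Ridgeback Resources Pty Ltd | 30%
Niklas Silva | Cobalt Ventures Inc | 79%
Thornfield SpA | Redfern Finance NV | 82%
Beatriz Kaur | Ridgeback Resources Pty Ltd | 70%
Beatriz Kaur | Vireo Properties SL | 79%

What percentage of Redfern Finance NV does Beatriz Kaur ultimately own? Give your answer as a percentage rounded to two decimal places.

28.62%

Beatriz reaches Redfern along 3 paths.
Direct stake: 10% = 10%.
Via Vireo: 79% × 8% = 6.32%.
Via Thornfield: 15% × 82% = 12.3%.
Total: 10% + 6.32% + 12.3% = 28.62%.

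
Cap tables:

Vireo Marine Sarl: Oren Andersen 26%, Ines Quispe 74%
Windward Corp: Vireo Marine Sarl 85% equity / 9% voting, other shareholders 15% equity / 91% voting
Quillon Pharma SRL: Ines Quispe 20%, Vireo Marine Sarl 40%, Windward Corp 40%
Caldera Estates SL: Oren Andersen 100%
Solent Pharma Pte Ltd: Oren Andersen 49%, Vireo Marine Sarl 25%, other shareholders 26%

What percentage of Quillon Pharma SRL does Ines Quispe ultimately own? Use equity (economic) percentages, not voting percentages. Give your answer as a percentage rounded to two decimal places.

Ines reaches Quillon along 3 paths.
Direct stake: 20% = 20%.
Via Vireo: 74% × 40% = 29.6%.
Via Vireo → Windward: 74% × 85% × 40% = 25.16%.
Total: 20% + 29.6% + 25.16% = 74.76%.

74.76%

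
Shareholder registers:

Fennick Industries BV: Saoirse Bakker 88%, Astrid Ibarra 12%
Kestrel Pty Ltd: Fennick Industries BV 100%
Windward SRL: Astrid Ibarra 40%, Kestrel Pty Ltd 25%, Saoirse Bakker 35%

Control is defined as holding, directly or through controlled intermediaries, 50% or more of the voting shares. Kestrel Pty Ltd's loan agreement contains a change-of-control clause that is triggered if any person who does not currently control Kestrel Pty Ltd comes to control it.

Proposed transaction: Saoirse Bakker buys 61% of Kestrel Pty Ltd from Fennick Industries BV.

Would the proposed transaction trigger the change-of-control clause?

The purchase adds only to Saoirse's holdings (Fennick's stake shrinks), so Saoirse is the only person who could newly come to control Kestrel.
Saoirse holds 88% of Fennick, so Saoirse controls Fennick.
Fennick holds 100% of Kestrel, so Saoirse controls Kestrel.
So Saoirse already controls Kestrel before the transaction.
After the purchase, Saoirse holds 61% of Kestrel directly, and Fennick's stake falls to 39%.
Saoirse controlled Kestrel already, so this is not a new person acquiring control; every other person's position is unchanged or reduced.
No new person acquires control, so the clause is not triggered.

No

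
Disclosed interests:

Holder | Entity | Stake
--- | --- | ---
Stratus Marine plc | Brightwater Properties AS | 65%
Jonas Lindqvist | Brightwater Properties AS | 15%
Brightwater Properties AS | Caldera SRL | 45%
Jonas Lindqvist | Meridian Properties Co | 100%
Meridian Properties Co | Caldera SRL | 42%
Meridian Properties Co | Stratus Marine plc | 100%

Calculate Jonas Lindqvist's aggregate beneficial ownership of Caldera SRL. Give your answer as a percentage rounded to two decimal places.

Jonas reaches Caldera along 3 paths.
Via Brightwater: 15% × 45% = 6.75%.
Via Meridian → Stratus → Brightwater: 100% × 100% × 65% × 45% = 29.25%.
Via Meridian: 100% × 42% = 42%.
Total: 6.75% + 29.25% + 42% = 78%.
Rounded: 78.00%.

78.00%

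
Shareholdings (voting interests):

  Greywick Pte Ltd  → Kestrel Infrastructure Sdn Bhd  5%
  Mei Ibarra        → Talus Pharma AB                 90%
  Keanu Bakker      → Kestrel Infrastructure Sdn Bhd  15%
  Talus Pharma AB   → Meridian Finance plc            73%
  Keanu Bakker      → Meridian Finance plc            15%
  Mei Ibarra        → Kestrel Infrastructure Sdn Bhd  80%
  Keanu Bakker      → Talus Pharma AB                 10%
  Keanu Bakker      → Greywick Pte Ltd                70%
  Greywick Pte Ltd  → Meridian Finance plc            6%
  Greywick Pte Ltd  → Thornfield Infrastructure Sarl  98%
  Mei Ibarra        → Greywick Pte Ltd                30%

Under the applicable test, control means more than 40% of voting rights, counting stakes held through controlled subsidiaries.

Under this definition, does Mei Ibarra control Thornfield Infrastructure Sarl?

No

Mei holds 80% of Kestrel, so Mei controls Kestrel.
Mei holds 90% of Talus, so Mei controls Talus.
Talus holds 73% of Meridian, so Mei controls Meridian.
Neither Mei nor any entity Mei controls holds any voting interest in Thornfield.
So Mei does not control Thornfield.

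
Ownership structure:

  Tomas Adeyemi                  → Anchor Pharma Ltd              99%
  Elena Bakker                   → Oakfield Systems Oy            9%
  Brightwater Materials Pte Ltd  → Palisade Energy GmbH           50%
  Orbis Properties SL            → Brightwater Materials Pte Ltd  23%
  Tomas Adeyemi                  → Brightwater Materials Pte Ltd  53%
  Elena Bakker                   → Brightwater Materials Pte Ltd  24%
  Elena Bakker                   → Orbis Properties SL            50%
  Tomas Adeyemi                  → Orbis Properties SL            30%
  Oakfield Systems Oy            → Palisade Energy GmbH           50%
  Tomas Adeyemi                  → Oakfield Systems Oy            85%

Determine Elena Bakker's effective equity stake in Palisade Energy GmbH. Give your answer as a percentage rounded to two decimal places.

22.25%

Elena reaches Palisade along 3 paths.
Via Orbis → Brightwater: 50% × 23% × 50% = 5.75%.
Via Brightwater: 24% × 50% = 12%.
Via Oakfield: 9% × 50% = 4.5%.
Total: 5.75% + 12% + 4.5% = 22.25%.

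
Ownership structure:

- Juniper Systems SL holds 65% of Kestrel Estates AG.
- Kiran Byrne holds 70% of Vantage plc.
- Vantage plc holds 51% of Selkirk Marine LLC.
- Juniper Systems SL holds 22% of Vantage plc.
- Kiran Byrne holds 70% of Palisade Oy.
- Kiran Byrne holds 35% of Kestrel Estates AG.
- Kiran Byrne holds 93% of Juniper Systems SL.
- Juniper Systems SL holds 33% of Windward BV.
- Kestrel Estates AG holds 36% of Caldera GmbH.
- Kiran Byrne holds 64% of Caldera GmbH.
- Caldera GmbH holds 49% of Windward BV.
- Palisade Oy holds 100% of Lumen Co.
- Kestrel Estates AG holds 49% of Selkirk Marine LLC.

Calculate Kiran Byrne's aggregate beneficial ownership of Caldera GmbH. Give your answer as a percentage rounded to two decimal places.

Kiran reaches Caldera along 3 paths.
Via Juniper → Kestrel: 93% × 65% × 36% = 21.762%.
Via Kestrel: 35% × 36% = 12.6%.
Direct stake: 64% = 64%.
Total: 21.762% + 12.6% + 64% = 98.362%.
Rounded: 98.36%.

98.36%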